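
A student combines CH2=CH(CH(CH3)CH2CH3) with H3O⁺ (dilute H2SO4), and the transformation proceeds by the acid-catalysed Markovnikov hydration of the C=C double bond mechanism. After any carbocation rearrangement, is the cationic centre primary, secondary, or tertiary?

tertiary

Step 1: The π electrons of the C=C bond attack a proton of H3O⁺; Markovnikov addition places the new C–H on the less-substituted alkene carbon, so the positive charge ends up on the more-substituted carbon — a secondary carbocation. H2O is released.
Step 2: A 1,2-hydride shift from the adjacent sec-butyl carbon moves the positive charge from the secondary centre to an adjacent carbon, generating a more stable tertiary carbocation.
The cation rearranges from secondary to tertiary via a 1,2-hydride shift from the adjacent sec-butyl carbon; the tertiary cation is what reacts next.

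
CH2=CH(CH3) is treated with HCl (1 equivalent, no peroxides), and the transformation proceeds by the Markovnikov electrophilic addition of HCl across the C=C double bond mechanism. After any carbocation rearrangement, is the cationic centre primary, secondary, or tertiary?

Step 1: Electrophilic addition begins with the π(C=C) electrons forming a bond to the proton of HCl. Following Markovnikov's rule, the resulting cation is secondary. The H–Cl bond breaks heterolytically, releasing Cl⁻.
No single 1,2-shift to an adjacent carbon would give a more-substituted cation, so no rearrangement occurs.

secondary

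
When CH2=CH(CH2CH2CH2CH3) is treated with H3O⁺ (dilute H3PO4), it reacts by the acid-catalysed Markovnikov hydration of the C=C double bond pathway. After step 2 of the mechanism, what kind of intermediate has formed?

Step 1: Electrophilic addition begins with the π(C=C) electrons forming a bond to the proton of H3O⁺. Following Markovnikov's rule, the resulting cation is secondary. H2O is released.
Step 2: Nucleophilic capture of the cation by H2O produces the protonated alcohol (an oxonium ion).
After step 2 the species present is an oxonium ion.

oxonium ion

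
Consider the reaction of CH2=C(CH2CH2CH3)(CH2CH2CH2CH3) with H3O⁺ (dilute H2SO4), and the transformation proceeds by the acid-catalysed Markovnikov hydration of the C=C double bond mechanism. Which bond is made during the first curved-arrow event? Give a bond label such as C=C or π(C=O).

C–H

Step 1: Electrophilic addition begins with the π(C=C) electrons forming a bond to the proton of H3O⁺. Following Markovnikov's rule, the resulting cation is tertiary. H2O is released.
The bond formed in this step is the C–H bond.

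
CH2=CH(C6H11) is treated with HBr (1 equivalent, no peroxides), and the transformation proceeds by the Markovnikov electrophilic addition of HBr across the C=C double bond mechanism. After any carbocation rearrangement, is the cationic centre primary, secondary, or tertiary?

Step 1: The π electrons of the C=C bond attack a proton of HBr; Markovnikov addition places the new C–H on the less-substituted alkene carbon, so the positive charge ends up on the more-substituted carbon — a secondary carbocation. The H–Br bond breaks heterolytically, releasing Br⁻.
Step 2: A hydride (H with its bonding pair) migrates from the adjacent cyclohexyl carbon to the cationic centre — a 1,2-hydride shift — upgrading the secondary cation to a tertiary one.
The cation rearranges from secondary to tertiary via a 1,2-hydride shift from the adjacent cyclohexyl carbon; the tertiary cation is what reacts next.

tertiary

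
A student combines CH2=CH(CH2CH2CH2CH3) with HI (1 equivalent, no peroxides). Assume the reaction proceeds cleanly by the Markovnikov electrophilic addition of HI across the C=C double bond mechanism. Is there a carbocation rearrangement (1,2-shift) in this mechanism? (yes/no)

The first-formed carbocation is secondary.
No single 1,2-shift to an adjacent carbon would produce a more-substituted cation than the one already present, so no rearrangement occurs.

no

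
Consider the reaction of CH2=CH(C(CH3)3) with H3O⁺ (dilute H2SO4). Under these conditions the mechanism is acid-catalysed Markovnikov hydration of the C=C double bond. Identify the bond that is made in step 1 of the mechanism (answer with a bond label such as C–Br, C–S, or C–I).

C–H

Step 1: The π electrons of the C=C bond attack a proton of H3O⁺; Markovnikov addition places the new C–H on the less-substituted alkene carbon, so the positive charge ends up on the more-substituted carbon — a secondary carbocation. H2O is released.
The bond formed in this step is the C–H bond.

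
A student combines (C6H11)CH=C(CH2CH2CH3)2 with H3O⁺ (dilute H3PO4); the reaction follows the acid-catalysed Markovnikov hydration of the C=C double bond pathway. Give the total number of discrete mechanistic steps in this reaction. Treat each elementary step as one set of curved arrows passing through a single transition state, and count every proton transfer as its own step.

Step 1: Protonation of the alkene by H3O⁺: the π bond acts as the nucleophile and picks up H⁺, giving the more stable (Markovnikov) tertiary carbocation. H2O is released.
(No 1,2-shift: no single shift to an adjacent carbon would give a more stable cation.)
Step 2: A lone pair on the oxygen of H2O attacks the carbocation, forming a C–O bond and an oxonium ion (a protonated alcohol).
Step 3: Proton transfer from the O–H of the oxonium ion to H2O completes the catalytic cycle and yields the alcohol.
Total: 3 elementary steps.

3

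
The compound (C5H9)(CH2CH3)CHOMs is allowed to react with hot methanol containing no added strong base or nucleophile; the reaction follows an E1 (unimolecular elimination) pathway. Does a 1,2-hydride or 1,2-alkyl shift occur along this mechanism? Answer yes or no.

yes

The first-formed carbocation is secondary.
The adjacent cyclopentyl carbon already bears 2 other carbon substituents and has a hydrogen to migrate; after a 1,2-hydride shift from that carbon the positive charge sits on a tertiary centre.
Tertiary is more stable than secondary, so the shift occurs.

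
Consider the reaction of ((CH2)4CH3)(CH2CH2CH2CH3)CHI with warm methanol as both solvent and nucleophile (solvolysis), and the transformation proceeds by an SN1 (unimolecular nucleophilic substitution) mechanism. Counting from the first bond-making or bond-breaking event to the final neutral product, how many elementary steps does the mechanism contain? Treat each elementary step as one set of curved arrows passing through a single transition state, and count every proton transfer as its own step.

Step 1: The C–I bond breaks with both electrons going to the iodide; I⁻ leaves and a secondary carbocation remains.
(No 1,2-shift: no single shift to an adjacent carbon would give a more stable cation.)
Step 2: Nucleophilic capture: the oxygen of CH3OH bonds to the cationic carbon, producing an oxonium-ion intermediate.
Step 3: A second solvent molecule removes the proton on oxygen, giving the neutral ether product.
Total: 3 elementary steps.

3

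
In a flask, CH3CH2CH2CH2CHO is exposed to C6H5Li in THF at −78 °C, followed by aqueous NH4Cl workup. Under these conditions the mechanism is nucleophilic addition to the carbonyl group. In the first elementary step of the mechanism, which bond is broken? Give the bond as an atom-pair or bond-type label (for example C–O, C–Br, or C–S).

Step 1: the carbanion-like carbon of C6H5Li attacks the sp² carbonyl carbon; the C=O π bond breaks and the electrons end up as a lone pair on the alkoxide oxygen of the tetrahedral intermediate.
The bond broken in this step is the π(C=O) bond.

π(C=O)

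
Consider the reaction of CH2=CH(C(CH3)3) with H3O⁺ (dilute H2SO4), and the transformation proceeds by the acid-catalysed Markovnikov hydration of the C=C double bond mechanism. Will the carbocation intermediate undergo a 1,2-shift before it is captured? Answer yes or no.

yes

The first-formed carbocation is secondary.
The adjacent tert-butyl carbon has no hydrogen but bears methyl groups; migration of one methyl with its bonding pair (a 1,2-methyl shift) places the charge on a tertiary centre.
Tertiary is more stable than secondary, so the shift occurs.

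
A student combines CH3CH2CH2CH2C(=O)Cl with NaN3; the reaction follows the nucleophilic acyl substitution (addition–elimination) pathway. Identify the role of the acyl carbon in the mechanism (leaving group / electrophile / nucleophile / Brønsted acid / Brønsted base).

Step 1: N3⁻ adds to the carbonyl carbon; the C=O π electrons shift onto oxygen and a tetrahedral alkoxide intermediate forms.
The acyl carbon accepts an electron pair into an empty or π* orbital — it is the electrophile.

electrophile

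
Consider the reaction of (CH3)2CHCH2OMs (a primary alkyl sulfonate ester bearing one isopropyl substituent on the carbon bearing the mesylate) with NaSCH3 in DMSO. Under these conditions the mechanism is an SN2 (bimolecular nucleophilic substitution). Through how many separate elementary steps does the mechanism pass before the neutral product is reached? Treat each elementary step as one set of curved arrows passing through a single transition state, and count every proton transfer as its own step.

1

Step 1: CH3S⁻ attacks the back face of the α-carbon while MsO⁻ departs with the C–O bonding pair — a single concerted displacement through a pentacoordinate transition state.
Total: 1 elementary step.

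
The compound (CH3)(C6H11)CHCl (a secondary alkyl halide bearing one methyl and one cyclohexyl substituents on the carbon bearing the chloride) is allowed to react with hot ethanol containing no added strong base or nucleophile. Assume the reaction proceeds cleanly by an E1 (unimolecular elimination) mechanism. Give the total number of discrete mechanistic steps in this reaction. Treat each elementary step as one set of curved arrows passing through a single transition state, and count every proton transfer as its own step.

3

Step 1: The C–Cl bond breaks with both electrons going to the chloride; Cl⁻ leaves and a secondary carbocation remains.
Step 2: A hydride (H with its bonding pair) migrates from the adjacent cyclohexyl carbon to the cationic centre — a 1,2-hydride shift — upgrading the secondary cation to a tertiary one.
Step 3: A weak base (an ethanol molecule from the solvent) removes a proton from a carbon adjacent to the cationic centre; the electrons of that C–H bond become the new π(C=C) bond, giving the alkene.
Total: 3 elementary steps.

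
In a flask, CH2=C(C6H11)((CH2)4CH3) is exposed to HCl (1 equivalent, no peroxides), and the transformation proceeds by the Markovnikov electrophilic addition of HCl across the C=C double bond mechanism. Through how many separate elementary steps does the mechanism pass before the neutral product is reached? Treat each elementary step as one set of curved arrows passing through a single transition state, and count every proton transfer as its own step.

Step 1: Protonation of the alkene by HCl: the π bond acts as the nucleophile and picks up H⁺, giving the more stable (Markovnikov) tertiary carbocation. The H–Cl bond breaks heterolytically, releasing Cl⁻.
(No 1,2-shift: no single shift to an adjacent carbon would give a more stable cation.)
Step 2: Nucleophilic attack by Cl⁻ on the carbocation completes the addition, giving R–Cl.
Total: 2 elementary steps.

2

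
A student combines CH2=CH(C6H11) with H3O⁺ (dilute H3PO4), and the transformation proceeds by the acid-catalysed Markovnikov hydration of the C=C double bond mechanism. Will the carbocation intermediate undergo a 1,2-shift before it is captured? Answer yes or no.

yes

The first-formed carbocation is secondary.
The adjacent cyclohexyl carbon already bears 2 other carbon substituents and has a hydrogen to migrate; after a 1,2-hydride shift from that carbon the positive charge sits on a tertiary centre.
Tertiary is more stable than secondary, so the shift occurs.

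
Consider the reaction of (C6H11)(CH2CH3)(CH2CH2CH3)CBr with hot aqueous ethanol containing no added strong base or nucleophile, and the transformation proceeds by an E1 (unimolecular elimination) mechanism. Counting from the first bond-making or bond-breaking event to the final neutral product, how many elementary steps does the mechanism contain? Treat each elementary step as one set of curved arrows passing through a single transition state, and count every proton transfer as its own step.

Step 1: Ionisation: the C–Br σ-bond cleaves heterolytically; both bonding electrons depart with Br⁻, leaving a tertiary carbocation at the α-carbon.
(No 1,2-shift: no single shift to an adjacent carbon would give a more stable cation.)
Step 2: A weak base (a water (or ethanol) molecule from the solvent) removes a proton from a carbon adjacent to the cationic centre; the electrons of that C–H bond become the new π(C=C) bond, giving the alkene.
Total: 2 elementary steps.

2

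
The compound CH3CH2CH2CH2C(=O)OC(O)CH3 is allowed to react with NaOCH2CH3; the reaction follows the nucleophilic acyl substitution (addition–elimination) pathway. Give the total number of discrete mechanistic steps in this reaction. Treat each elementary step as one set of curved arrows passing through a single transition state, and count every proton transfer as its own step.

Step 1: CH3CH2O⁻ adds to the carbonyl carbon; the C=O π electrons shift onto oxygen and a tetrahedral alkoxide intermediate forms.
Step 2: Elimination step: re-formation of the carbonyl π bond drives out CH3CO2⁻, giving the new acyl compound.
Total: 2 elementary steps.

2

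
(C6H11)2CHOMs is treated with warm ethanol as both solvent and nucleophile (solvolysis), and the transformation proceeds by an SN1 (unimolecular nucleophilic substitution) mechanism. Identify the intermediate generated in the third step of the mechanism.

oxonium ion

Step 1: Ionisation: the C–O σ-bond cleaves heterolytically; both bonding electrons depart with MsO⁻, leaving a secondary carbocation at the α-carbon.
Step 2: A 1,2-hydride shift from the adjacent cyclohexyl carbon moves the positive charge from the secondary centre to an adjacent carbon, generating a more stable tertiary carbocation.
Step 3: Nucleophilic capture: the oxygen of CH3CH2OH bonds to the cationic carbon, producing an oxonium-ion intermediate.
After step 3 the species present is an oxonium ion.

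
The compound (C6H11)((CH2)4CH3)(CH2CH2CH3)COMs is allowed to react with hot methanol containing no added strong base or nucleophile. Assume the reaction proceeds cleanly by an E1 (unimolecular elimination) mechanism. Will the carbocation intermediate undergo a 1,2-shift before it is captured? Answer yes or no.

The first-formed carbocation is tertiary.
No single 1,2-shift to an adjacent carbon would produce a more-substituted cation than the one already present, so no rearrangement occurs.

no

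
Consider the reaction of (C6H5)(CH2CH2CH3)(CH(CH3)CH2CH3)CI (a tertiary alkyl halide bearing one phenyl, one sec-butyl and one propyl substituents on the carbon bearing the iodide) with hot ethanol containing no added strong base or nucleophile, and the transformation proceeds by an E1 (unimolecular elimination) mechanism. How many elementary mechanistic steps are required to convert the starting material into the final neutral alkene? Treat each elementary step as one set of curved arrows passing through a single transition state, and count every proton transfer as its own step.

2

Step 1: Ionisation: the C–I σ-bond cleaves heterolytically; both bonding electrons depart with I⁻, leaving a tertiary carbocation at the α-carbon.
(No 1,2-shift: no single shift to an adjacent carbon would give a more stable cation.)
Step 2: A weak base (an ethanol molecule from the solvent) removes a proton from a carbon adjacent to the cationic centre; the electrons of that C–H bond become the new π(C=C) bond, giving the alkene.
Total: 2 elementary steps.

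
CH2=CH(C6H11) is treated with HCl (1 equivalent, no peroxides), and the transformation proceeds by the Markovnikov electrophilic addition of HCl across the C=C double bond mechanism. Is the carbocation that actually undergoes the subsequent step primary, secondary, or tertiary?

tertiary

Step 1: Protonation of the alkene by HCl: the π bond acts as the nucleophile and picks up H⁺, giving the more stable (Markovnikov) secondary carbocation. The H–Cl bond breaks heterolytically, releasing Cl⁻.
Step 2: A 1,2-hydride shift from the adjacent cyclohexyl carbon moves the positive charge from the secondary centre to an adjacent carbon, generating a more stable tertiary carbocation.
The cation rearranges from secondary to tertiary via a 1,2-hydride shift from the adjacent cyclohexyl carbon; the tertiary cation is what reacts next.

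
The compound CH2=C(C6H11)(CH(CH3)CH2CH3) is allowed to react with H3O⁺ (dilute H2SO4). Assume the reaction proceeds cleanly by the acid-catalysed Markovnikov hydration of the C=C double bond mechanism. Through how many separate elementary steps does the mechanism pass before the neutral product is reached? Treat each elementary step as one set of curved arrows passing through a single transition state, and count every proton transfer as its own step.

Step 1: Protonation of the alkene by H3O⁺: the π bond acts as the nucleophile and picks up H⁺, giving the more stable (Markovnikov) tertiary carbocation. H2O is released.
(No 1,2-shift: no single shift to an adjacent carbon would give a more stable cation.)
Step 2: Water acts as the nucleophile: an oxygen lone pair bonds to the cationic carbon, giving an oxonium-ion intermediate.
Step 3: H2O removes a proton from the oxonium oxygen, regenerating H3O⁺ and giving the neutral alcohol.
Total: 3 elementary steps.

3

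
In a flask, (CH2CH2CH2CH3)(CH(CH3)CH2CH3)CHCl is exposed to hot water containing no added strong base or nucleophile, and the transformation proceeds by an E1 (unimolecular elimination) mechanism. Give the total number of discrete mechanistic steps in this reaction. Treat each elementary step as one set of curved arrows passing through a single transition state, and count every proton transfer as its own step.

3

Step 1: Ionisation: the C–Cl σ-bond cleaves heterolytically; both bonding electrons depart with Cl⁻, leaving a secondary carbocation at the α-carbon.
Step 2: A hydride (H with its bonding pair) migrates from the adjacent sec-butyl carbon to the cationic centre — a 1,2-hydride shift — upgrading the secondary cation to a tertiary one.
Step 3: A water molecule (solvent) deprotonates a β-carbon; as the C–H bond breaks, those electrons form the new alkene π bond.
Total: 3 elementary steps.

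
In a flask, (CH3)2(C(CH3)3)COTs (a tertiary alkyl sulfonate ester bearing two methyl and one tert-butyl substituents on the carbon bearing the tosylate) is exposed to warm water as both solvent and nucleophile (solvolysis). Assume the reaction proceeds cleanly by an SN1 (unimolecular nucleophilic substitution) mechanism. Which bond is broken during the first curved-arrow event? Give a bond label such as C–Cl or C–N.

Step 1: Unassisted departure of TsO⁻ (taking the C–O bonding pair) generates a tertiary carbocation.
The bond broken in this step is the C–O bond.

C–O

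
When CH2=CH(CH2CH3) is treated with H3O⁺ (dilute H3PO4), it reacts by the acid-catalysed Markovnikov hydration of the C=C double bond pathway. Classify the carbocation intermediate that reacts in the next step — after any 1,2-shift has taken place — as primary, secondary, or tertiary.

Step 1: The π electrons of the C=C bond attack a proton of H3O⁺; Markovnikov addition places the new C–H on the less-substituted alkene carbon, so the positive charge ends up on the more-substituted carbon — a secondary carbocation. H2O is released.
No single 1,2-shift to an adjacent carbon would give a more-substituted cation, so no rearrangement occurs.

secondary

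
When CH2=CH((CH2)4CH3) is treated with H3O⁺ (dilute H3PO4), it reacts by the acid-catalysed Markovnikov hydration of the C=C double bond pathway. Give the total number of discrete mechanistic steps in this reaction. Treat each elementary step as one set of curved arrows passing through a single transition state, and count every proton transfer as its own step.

3

Step 1: Protonation of the alkene by H3O⁺: the π bond acts as the nucleophile and picks up H⁺, giving the more stable (Markovnikov) secondary carbocation. H2O is released.
(No 1,2-shift: no single shift to an adjacent carbon would give a more stable cation.)
Step 2: Nucleophilic capture of the cation by H2O produces the protonated alcohol (an oxonium ion).
Step 3: H2O removes a proton from the oxonium oxygen, regenerating H3O⁺ and giving the neutral alcohol.
Total: 3 elementary steps.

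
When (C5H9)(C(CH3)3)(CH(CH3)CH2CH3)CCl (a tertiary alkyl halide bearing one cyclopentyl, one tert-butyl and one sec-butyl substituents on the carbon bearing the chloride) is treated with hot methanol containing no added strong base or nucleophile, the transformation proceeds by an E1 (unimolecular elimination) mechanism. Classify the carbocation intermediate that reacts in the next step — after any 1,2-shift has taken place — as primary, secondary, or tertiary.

Step 1: The C–Cl bond breaks with both electrons going to the chloride; Cl⁻ leaves and a tertiary carbocation remains.
No single 1,2-shift to an adjacent carbon would give a more-substituted cation, so no rearrangement occurs.

tertiary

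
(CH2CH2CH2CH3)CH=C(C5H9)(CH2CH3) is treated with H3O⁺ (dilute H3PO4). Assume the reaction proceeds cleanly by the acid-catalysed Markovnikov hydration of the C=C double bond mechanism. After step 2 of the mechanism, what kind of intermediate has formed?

oxonium ion

Step 1: The π electrons of the C=C bond attack a proton of H3O⁺; Markovnikov addition places the new C–H on the less-substituted alkene carbon, so the positive charge ends up on the more-substituted carbon — a tertiary carbocation. H2O is released.
Step 2: Nucleophilic capture of the cation by H2O produces the protonated alcohol (an oxonium ion).
After step 2 the species present is an oxonium ion.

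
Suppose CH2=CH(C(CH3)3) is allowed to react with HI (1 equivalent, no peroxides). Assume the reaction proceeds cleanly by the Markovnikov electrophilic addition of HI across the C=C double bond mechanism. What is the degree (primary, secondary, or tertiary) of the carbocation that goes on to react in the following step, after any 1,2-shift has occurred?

tertiary

Step 1: Electrophilic addition begins with the π(C=C) electrons forming a bond to the proton of HI. Following Markovnikov's rule, the resulting cation is secondary. The H–I bond breaks heterolytically, releasing I⁻.
Step 2: Carbocation rearrangement: a 1,2-methyl shift from the adjacent tert-butyl carbon converts the initially-formed secondary cation into the more stable tertiary cation.
The cation rearranges from secondary to tertiary via a 1,2-methyl shift from the adjacent tert-butyl carbon; the tertiary cation is what reacts next.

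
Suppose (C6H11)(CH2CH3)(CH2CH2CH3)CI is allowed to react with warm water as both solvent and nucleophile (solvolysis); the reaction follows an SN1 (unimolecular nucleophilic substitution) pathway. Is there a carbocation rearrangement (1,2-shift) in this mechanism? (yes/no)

The first-formed carbocation is tertiary.
No single 1,2-shift to an adjacent carbon would produce a more-substituted cation than the one already present, so no rearrangement occurs.

no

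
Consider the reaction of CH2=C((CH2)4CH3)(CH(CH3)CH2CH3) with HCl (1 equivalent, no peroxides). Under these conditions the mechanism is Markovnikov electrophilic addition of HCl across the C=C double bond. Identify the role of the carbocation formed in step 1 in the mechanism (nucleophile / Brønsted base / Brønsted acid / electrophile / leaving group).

Step 2: Cl⁻ captures the cation: a lone pair on Cl⁻ fills the empty p orbital, producing the alkyl halide product.
The carbocation formed in step 1 accepts an electron pair into an empty or π* orbital — it is the electrophile.

electrophile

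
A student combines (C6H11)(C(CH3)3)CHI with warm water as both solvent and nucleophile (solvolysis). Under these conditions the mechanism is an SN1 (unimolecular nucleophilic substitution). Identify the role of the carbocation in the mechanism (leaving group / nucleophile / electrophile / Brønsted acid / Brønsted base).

electrophile

Step 3: H2O donates an oxygen lone pair into the empty p orbital of the cation, giving a protonated alcohol (an oxonium ion).
The carbocation accepts an electron pair into an empty or π* orbital — it is the electrophile.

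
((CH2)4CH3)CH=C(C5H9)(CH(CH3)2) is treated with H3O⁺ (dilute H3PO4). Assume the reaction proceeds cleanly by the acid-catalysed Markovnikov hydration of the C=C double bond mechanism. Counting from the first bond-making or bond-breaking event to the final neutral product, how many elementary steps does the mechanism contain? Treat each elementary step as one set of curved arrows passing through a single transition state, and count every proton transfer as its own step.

3

Step 1: The π electrons of the C=C bond attack a proton of H3O⁺; Markovnikov addition places the new C–H on the less-substituted alkene carbon, so the positive charge ends up on the more-substituted carbon — a tertiary carbocation. H2O is released.
(No 1,2-shift: no single shift to an adjacent carbon would give a more stable cation.)
Step 2: Water acts as the nucleophile: an oxygen lone pair bonds to the cationic carbon, giving an oxonium-ion intermediate.
Step 3: Proton transfer from the O–H of the oxonium ion to H2O completes the catalytic cycle and yields the alcohol.
Total: 3 elementary steps.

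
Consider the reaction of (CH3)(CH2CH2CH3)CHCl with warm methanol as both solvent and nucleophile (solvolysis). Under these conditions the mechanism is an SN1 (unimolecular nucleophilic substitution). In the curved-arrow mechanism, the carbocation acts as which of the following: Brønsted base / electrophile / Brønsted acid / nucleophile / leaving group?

electrophile

Step 2: A lone pair on the oxygen of CH3OH attacks the carbocation, forming a new C–O σ-bond and an oxonium ion.
The carbocation accepts an electron pair into an empty or π* orbital — it is the electrophile.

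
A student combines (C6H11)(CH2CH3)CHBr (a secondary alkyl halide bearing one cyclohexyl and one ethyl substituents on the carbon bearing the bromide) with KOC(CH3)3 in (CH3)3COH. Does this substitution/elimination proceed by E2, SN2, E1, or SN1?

E2

Conditions: a strong/bulky base with a secondary substrate bearing a β-hydrogen.
These conditions are the textbook signature of the E2 pathway.
A strong (often hindered) base removes a β-H in concert with loss of the leaving group — bimolecular elimination.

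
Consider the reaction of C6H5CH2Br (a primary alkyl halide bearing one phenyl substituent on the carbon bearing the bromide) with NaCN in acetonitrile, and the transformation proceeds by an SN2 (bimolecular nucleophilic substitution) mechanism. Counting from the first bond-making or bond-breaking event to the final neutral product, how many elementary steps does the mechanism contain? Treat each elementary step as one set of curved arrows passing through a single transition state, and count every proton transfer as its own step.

1

Step 1: Backside attack by CN⁻ on the carbon bearing the bromide: the new C–C bond forms as the C–Br bond breaks, with Walden inversion at carbon.
Total: 1 elementary step.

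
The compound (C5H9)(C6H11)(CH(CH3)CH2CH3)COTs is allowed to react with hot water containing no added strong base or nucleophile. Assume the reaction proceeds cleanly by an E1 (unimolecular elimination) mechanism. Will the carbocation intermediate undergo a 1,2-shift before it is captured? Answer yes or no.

The first-formed carbocation is tertiary.
No single 1,2-shift to an adjacent carbon would produce a more-substituted cation than the one already present, so no rearrangement occurs.

no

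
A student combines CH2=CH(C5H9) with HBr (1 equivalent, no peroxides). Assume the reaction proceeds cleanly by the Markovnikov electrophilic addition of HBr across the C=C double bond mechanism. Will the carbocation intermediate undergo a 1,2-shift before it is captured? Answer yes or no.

yes

The first-formed carbocation is secondary.
The adjacent cyclopentyl carbon already bears 2 other carbon substituents and has a hydrogen to migrate; after a 1,2-hydride shift from that carbon the positive charge sits on a tertiary centre.
Tertiary is more stable than secondary, so the shift occurs.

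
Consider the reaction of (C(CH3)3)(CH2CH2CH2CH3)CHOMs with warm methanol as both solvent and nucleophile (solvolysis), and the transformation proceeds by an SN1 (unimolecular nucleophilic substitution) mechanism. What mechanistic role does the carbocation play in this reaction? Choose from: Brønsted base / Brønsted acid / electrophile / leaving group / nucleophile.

Step 3: Nucleophilic capture: the oxygen of CH3OH bonds to the cationic carbon, producing an oxonium-ion intermediate.
The carbocation accepts an electron pair into an empty or π* orbital — it is the electrophile.

electrophile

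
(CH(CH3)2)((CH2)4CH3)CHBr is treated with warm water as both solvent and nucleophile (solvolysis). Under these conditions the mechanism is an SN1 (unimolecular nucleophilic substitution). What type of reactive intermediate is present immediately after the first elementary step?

secondary carbocation

Step 1: The C–Br bond breaks with both electrons going to the bromide; Br⁻ leaves and a secondary carbocation remains.
After step 1 the species present is a secondary carbocation.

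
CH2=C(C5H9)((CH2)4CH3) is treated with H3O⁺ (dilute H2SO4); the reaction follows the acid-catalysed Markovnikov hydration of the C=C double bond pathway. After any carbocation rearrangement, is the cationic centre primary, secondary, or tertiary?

tertiary

Step 1: The π electrons of the C=C bond attack a proton of H3O⁺; Markovnikov addition places the new C–H on the less-substituted alkene carbon, so the positive charge ends up on the more-substituted carbon — a tertiary carbocation. H2O is released.
No single 1,2-shift to an adjacent carbon would give a more-substituted cation, so no rearrangement occurs.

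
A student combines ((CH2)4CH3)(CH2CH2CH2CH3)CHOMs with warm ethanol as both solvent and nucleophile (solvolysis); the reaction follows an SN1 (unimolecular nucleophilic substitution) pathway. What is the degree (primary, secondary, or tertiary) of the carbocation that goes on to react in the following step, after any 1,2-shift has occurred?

Step 1: Rate-determining heterolysis of the C–O bond gives MsO⁻ and a secondary carbocation.
No single 1,2-shift to an adjacent carbon would give a more-substituted cation, so no rearrangement occurs.

secondary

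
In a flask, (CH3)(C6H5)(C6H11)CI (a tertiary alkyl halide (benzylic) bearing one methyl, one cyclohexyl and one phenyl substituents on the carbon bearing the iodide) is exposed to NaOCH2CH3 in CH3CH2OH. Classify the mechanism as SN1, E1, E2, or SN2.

Conditions: a strong base with a tertiary substrate bearing a β-hydrogen.
These conditions are the textbook signature of the E2 pathway.
A strong (often hindered) base removes a β-H in concert with loss of the leaving group — bimolecular elimination.

E2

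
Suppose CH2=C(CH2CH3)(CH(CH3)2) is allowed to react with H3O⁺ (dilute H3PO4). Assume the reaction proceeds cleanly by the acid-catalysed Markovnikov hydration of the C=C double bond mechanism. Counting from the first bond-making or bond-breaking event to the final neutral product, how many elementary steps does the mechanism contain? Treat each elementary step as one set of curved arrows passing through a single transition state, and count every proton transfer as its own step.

Step 1: Electrophilic addition begins with the π(C=C) electrons forming a bond to the proton of H3O⁺. Following Markovnikov's rule, the resulting cation is tertiary. H2O is released.
(No 1,2-shift: no single shift to an adjacent carbon would give a more stable cation.)
Step 2: Water acts as the nucleophile: an oxygen lone pair bonds to the cationic carbon, giving an oxonium-ion intermediate.
Step 3: H2O removes a proton from the oxonium oxygen, regenerating H3O⁺ and giving the neutral alcohol.
Total: 3 elementary steps.

3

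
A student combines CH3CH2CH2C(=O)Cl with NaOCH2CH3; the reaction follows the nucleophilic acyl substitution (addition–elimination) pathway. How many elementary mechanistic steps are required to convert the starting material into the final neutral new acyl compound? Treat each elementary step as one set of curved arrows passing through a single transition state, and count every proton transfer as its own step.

2

Step 1: CH3CH2O⁻ adds to the carbonyl carbon; the C=O π electrons shift onto oxygen and a tetrahedral alkoxide intermediate forms.
Step 2: Elimination step: re-formation of the carbonyl π bond drives out Cl⁻, giving the new acyl compound.
Total: 2 elementary steps.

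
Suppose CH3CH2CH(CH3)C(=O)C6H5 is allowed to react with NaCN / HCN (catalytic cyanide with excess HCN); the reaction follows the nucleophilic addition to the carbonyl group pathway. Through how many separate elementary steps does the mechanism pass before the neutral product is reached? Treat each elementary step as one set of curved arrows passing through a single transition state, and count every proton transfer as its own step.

2

Step 1: Nucleophilic addition: CN⁻ adds to the carbonyl carbon, pushing the π(C=O) electron pair onto oxygen and giving a tetrahedral alkoxide.
Step 2: The alkoxide is protonated in situ by undissociated HCN, yielding a cyanohydrin; the CN⁻ so formed carries on the cycle.
Total: 2 elementary steps.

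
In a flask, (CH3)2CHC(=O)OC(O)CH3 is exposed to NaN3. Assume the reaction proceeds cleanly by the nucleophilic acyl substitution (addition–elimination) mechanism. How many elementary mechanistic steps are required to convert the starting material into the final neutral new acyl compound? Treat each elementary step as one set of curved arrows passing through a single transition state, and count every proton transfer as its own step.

2

Step 1: N3⁻ adds to the carbonyl carbon; the C=O π electrons shift onto oxygen and a tetrahedral alkoxide intermediate forms.
Step 2: Collapse of the tetrahedral intermediate: the alkoxide oxygen pushes its lone pair back to re-form C=O while CH3CO2⁻ leaves.
Total: 2 elementary steps.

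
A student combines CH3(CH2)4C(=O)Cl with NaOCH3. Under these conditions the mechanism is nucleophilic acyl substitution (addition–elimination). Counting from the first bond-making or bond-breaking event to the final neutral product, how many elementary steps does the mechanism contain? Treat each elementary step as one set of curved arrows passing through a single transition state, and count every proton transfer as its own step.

Step 1: A lone pair on the O of CH3O⁻ attacks the electrophilic acyl carbon; the π(C=O) electrons move onto oxygen, giving a tetrahedral intermediate.
Step 2: Elimination step: re-formation of the carbonyl π bond drives out Cl⁻, giving the new acyl compound.
Total: 2 elementary steps.

2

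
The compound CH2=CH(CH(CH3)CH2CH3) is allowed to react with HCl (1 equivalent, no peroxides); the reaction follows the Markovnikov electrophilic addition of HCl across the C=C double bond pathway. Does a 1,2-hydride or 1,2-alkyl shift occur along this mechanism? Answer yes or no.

The first-formed carbocation is secondary.
The adjacent sec-butyl carbon already bears 2 other carbon substituents and has a hydrogen to migrate; after a 1,2-hydride shift from that carbon the positive charge sits on a tertiary centre.
Tertiary is more stable than secondary, so the shift occurs.

yes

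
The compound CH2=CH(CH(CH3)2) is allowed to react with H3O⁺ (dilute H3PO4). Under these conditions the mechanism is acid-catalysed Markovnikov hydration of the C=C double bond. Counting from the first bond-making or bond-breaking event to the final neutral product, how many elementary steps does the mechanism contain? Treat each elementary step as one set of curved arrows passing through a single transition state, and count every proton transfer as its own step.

4

Step 1: The π electrons of the C=C bond attack a proton of H3O⁺; Markovnikov addition places the new C–H on the less-substituted alkene carbon, so the positive charge ends up on the more-substituted carbon — a secondary carbocation. H2O is released.
Step 2: Carbocation rearrangement: a 1,2-hydride shift from the adjacent isopropyl carbon converts the initially-formed secondary cation into the more stable tertiary cation.
Step 3: Nucleophilic capture of the cation by H2O produces the protonated alcohol (an oxonium ion).
Step 4: Proton transfer from the O–H of the oxonium ion to H2O completes the catalytic cycle and yields the alcohol.
Total: 4 elementary steps.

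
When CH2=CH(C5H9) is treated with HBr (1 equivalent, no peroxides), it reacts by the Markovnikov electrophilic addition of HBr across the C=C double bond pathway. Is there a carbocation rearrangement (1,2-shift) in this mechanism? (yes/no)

yes

The first-formed carbocation is secondary.
The adjacent cyclopentyl carbon already bears 2 other carbon substituents and has a hydrogen to migrate; after a 1,2-hydride shift from that carbon the positive charge sits on a tertiary centre.
Tertiary is more stable than secondary, so the shift occurs.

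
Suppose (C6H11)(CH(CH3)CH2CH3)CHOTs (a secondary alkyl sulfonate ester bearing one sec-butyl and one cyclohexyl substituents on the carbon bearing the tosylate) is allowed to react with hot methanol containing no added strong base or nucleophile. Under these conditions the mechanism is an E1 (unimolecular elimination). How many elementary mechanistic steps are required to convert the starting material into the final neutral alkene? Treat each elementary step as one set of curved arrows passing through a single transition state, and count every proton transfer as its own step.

3

Step 1: Unassisted departure of TsO⁻ (taking the C–O bonding pair) generates a secondary carbocation.
Step 2: A hydride (H with its bonding pair) migrates from the adjacent sec-butyl carbon to the cationic centre — a 1,2-hydride shift — upgrading the secondary cation to a tertiary one.
Step 3: A methanol molecule (solvent) deprotonates a β-carbon; as the C–H bond breaks, those electrons form the new alkene π bond.
Total: 3 elementary steps.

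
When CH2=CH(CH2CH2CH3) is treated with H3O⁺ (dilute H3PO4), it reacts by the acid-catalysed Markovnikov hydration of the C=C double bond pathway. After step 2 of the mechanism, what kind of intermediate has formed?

oxonium ion

Step 1: Protonation of the alkene by H3O⁺: the π bond acts as the nucleophile and picks up H⁺, giving the more stable (Markovnikov) secondary carbocation. H2O is released.
Step 2: Nucleophilic capture of the cation by H2O produces the protonated alcohol (an oxonium ion).
After step 2 the species present is an oxonium ion.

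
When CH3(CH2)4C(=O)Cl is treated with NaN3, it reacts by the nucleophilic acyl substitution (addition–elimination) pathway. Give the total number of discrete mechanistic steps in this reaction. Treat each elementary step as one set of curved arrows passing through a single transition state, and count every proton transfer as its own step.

2

Step 1: Nucleophilic addition of N3⁻ to the acyl carbon breaks the π(C=O) bond and yields a tetrahedral, anionic intermediate.
Step 2: An oxygen lone pair re-forms the C=O π bond as the C–Cl σ-bond breaks; Cl⁻ is expelled.
Total: 2 elementary steps.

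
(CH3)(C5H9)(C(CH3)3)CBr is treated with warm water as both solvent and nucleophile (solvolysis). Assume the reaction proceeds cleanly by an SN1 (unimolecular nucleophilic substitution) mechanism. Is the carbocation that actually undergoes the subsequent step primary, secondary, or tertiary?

tertiary

Step 1: Rate-determining heterolysis of the C–Br bond gives Br⁻ and a tertiary carbocation.
No single 1,2-shift to an adjacent carbon would give a more-substituted cation, so no rearrangement occurs.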